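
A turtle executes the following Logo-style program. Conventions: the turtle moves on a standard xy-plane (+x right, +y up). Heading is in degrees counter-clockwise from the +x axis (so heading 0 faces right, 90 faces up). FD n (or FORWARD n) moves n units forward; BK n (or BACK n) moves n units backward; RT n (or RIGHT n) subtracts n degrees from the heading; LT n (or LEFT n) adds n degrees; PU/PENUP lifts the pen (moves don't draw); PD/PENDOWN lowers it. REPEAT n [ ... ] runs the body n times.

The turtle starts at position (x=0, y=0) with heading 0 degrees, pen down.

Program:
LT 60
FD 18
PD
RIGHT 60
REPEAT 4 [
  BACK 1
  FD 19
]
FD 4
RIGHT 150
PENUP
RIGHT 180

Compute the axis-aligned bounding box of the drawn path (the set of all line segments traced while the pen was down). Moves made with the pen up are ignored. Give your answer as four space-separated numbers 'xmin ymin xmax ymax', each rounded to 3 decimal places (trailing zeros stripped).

Executing turtle program step by step:
Start: pos=(0,0), heading=0, pen down
LT 60: heading 0 -> 60
FD 18: (0,0) -> (9,15.588) [heading=60, draw]
PD: pen down
RT 60: heading 60 -> 0
REPEAT 4 [
  -- iteration 1/4 --
  BK 1: (9,15.588) -> (8,15.588) [heading=0, draw]
  FD 19: (8,15.588) -> (27,15.588) [heading=0, draw]
  -- iteration 2/4 --
  BK 1: (27,15.588) -> (26,15.588) [heading=0, draw]
  FD 19: (26,15.588) -> (45,15.588) [heading=0, draw]
  -- iteration 3/4 --
  BK 1: (45,15.588) -> (44,15.588) [heading=0, draw]
  FD 19: (44,15.588) -> (63,15.588) [heading=0, draw]
  -- iteration 4/4 --
  BK 1: (63,15.588) -> (62,15.588) [heading=0, draw]
  FD 19: (62,15.588) -> (81,15.588) [heading=0, draw]
]
FD 4: (81,15.588) -> (85,15.588) [heading=0, draw]
RT 150: heading 0 -> 210
PU: pen up
RT 180: heading 210 -> 30
Final: pos=(85,15.588), heading=30, 10 segment(s) drawn

Segment endpoints: x in {0, 8, 9, 26, 27, 44, 45, 62, 63, 81, 85}, y in {0, 15.588}
xmin=0, ymin=0, xmax=85, ymax=15.588

Answer: 0 0 85 15.588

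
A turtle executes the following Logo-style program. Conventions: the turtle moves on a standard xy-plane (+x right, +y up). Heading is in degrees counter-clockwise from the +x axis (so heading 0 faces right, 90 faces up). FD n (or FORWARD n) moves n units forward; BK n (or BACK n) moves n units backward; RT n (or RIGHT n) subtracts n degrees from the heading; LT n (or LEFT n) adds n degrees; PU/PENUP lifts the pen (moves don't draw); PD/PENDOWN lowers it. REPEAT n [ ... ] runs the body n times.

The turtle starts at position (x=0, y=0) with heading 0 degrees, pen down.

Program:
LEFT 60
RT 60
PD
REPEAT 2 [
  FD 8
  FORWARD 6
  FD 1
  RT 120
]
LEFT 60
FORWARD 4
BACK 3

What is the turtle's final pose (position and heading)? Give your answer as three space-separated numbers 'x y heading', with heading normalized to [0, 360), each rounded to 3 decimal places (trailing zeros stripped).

Executing turtle program step by step:
Start: pos=(0,0), heading=0, pen down
LT 60: heading 0 -> 60
RT 60: heading 60 -> 0
PD: pen down
REPEAT 2 [
  -- iteration 1/2 --
  FD 8: (0,0) -> (8,0) [heading=0, draw]
  FD 6: (8,0) -> (14,0) [heading=0, draw]
  FD 1: (14,0) -> (15,0) [heading=0, draw]
  RT 120: heading 0 -> 240
  -- iteration 2/2 --
  FD 8: (15,0) -> (11,-6.928) [heading=240, draw]
  FD 6: (11,-6.928) -> (8,-12.124) [heading=240, draw]
  FD 1: (8,-12.124) -> (7.5,-12.99) [heading=240, draw]
  RT 120: heading 240 -> 120
]
LT 60: heading 120 -> 180
FD 4: (7.5,-12.99) -> (3.5,-12.99) [heading=180, draw]
BK 3: (3.5,-12.99) -> (6.5,-12.99) [heading=180, draw]
Final: pos=(6.5,-12.99), heading=180, 8 segment(s) drawn

Answer: 6.5 -12.99 180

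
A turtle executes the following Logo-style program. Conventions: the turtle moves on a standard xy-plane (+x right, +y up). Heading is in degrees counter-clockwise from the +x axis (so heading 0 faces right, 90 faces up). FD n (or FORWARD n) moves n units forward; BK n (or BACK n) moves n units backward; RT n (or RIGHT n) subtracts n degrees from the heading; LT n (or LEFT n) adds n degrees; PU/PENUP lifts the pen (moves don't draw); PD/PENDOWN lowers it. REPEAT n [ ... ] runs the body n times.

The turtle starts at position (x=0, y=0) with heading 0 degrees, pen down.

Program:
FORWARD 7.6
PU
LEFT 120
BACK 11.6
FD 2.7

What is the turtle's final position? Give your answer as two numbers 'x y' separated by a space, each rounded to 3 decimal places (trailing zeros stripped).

Answer: 12.05 -7.708

Derivation:
Executing turtle program step by step:
Start: pos=(0,0), heading=0, pen down
FD 7.6: (0,0) -> (7.6,0) [heading=0, draw]
PU: pen up
LT 120: heading 0 -> 120
BK 11.6: (7.6,0) -> (13.4,-10.046) [heading=120, move]
FD 2.7: (13.4,-10.046) -> (12.05,-7.708) [heading=120, move]
Final: pos=(12.05,-7.708), heading=120, 1 segment(s) drawn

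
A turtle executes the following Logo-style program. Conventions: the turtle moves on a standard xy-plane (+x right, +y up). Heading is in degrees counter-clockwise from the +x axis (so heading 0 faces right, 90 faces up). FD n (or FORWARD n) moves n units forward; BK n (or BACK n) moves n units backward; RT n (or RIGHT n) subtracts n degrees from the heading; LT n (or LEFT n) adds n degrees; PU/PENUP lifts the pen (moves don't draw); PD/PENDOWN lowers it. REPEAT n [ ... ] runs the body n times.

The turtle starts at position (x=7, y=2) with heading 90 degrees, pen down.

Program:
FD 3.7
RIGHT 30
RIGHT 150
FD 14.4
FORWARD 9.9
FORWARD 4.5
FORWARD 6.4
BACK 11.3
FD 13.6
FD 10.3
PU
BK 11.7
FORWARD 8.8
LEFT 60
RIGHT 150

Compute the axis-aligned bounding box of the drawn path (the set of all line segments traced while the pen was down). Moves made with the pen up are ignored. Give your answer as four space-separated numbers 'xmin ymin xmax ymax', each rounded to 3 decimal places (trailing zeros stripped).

Answer: 7 -42.1 7 5.7

Derivation:
Executing turtle program step by step:
Start: pos=(7,2), heading=90, pen down
FD 3.7: (7,2) -> (7,5.7) [heading=90, draw]
RT 30: heading 90 -> 60
RT 150: heading 60 -> 270
FD 14.4: (7,5.7) -> (7,-8.7) [heading=270, draw]
FD 9.9: (7,-8.7) -> (7,-18.6) [heading=270, draw]
FD 4.5: (7,-18.6) -> (7,-23.1) [heading=270, draw]
FD 6.4: (7,-23.1) -> (7,-29.5) [heading=270, draw]
BK 11.3: (7,-29.5) -> (7,-18.2) [heading=270, draw]
FD 13.6: (7,-18.2) -> (7,-31.8) [heading=270, draw]
FD 10.3: (7,-31.8) -> (7,-42.1) [heading=270, draw]
PU: pen up
BK 11.7: (7,-42.1) -> (7,-30.4) [heading=270, move]
FD 8.8: (7,-30.4) -> (7,-39.2) [heading=270, move]
LT 60: heading 270 -> 330
RT 150: heading 330 -> 180
Final: pos=(7,-39.2), heading=180, 8 segment(s) drawn

Segment endpoints: x in {7, 7, 7, 7}, y in {-42.1, -31.8, -29.5, -23.1, -18.6, -18.2, -8.7, 2, 5.7}
xmin=7, ymin=-42.1, xmax=7, ymax=5.7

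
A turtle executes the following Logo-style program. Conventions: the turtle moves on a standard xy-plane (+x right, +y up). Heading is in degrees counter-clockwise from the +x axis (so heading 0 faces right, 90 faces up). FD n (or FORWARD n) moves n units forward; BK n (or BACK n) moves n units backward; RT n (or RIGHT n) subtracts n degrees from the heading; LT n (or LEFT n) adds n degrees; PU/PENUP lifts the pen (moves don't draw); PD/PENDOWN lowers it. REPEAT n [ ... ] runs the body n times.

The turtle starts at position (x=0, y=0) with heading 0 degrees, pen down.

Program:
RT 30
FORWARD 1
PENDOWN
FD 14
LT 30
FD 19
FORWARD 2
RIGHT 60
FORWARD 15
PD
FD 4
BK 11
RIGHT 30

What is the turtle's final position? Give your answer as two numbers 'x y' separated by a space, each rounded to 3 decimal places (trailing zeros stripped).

Executing turtle program step by step:
Start: pos=(0,0), heading=0, pen down
RT 30: heading 0 -> 330
FD 1: (0,0) -> (0.866,-0.5) [heading=330, draw]
PD: pen down
FD 14: (0.866,-0.5) -> (12.99,-7.5) [heading=330, draw]
LT 30: heading 330 -> 0
FD 19: (12.99,-7.5) -> (31.99,-7.5) [heading=0, draw]
FD 2: (31.99,-7.5) -> (33.99,-7.5) [heading=0, draw]
RT 60: heading 0 -> 300
FD 15: (33.99,-7.5) -> (41.49,-20.49) [heading=300, draw]
PD: pen down
FD 4: (41.49,-20.49) -> (43.49,-23.954) [heading=300, draw]
BK 11: (43.49,-23.954) -> (37.99,-14.428) [heading=300, draw]
RT 30: heading 300 -> 270
Final: pos=(37.99,-14.428), heading=270, 7 segment(s) drawn

Answer: 37.99 -14.428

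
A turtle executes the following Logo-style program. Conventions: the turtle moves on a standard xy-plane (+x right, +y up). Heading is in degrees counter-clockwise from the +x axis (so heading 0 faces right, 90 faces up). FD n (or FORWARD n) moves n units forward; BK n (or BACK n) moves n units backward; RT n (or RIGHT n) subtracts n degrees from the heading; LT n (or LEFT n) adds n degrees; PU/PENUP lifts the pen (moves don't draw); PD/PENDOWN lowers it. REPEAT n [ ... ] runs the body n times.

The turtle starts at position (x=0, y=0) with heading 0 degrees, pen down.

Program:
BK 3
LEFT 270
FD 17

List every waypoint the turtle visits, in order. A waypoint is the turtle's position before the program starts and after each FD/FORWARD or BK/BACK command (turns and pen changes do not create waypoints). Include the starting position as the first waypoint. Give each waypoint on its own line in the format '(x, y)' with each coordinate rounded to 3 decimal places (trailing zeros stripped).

Executing turtle program step by step:
Start: pos=(0,0), heading=0, pen down
BK 3: (0,0) -> (-3,0) [heading=0, draw]
LT 270: heading 0 -> 270
FD 17: (-3,0) -> (-3,-17) [heading=270, draw]
Final: pos=(-3,-17), heading=270, 2 segment(s) drawn
Waypoints (3 total):
(0, 0)
(-3, 0)
(-3, -17)

Answer: (0, 0)
(-3, 0)
(-3, -17)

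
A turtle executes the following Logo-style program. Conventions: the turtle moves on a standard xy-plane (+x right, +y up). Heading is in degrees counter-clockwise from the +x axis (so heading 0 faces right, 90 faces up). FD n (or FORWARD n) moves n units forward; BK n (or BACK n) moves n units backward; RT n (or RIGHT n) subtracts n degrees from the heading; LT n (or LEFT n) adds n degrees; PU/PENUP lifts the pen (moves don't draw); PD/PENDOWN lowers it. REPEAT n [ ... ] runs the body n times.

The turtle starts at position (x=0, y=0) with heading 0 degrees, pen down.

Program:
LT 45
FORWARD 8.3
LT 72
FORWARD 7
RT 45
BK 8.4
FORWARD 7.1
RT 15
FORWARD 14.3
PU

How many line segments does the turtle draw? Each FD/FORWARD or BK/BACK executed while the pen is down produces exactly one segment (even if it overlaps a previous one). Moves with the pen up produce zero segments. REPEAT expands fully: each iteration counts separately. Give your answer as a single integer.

Answer: 5

Derivation:
Executing turtle program step by step:
Start: pos=(0,0), heading=0, pen down
LT 45: heading 0 -> 45
FD 8.3: (0,0) -> (5.869,5.869) [heading=45, draw]
LT 72: heading 45 -> 117
FD 7: (5.869,5.869) -> (2.691,12.106) [heading=117, draw]
RT 45: heading 117 -> 72
BK 8.4: (2.691,12.106) -> (0.095,4.117) [heading=72, draw]
FD 7.1: (0.095,4.117) -> (2.289,10.87) [heading=72, draw]
RT 15: heading 72 -> 57
FD 14.3: (2.289,10.87) -> (10.078,22.863) [heading=57, draw]
PU: pen up
Final: pos=(10.078,22.863), heading=57, 5 segment(s) drawn
Segments drawn: 5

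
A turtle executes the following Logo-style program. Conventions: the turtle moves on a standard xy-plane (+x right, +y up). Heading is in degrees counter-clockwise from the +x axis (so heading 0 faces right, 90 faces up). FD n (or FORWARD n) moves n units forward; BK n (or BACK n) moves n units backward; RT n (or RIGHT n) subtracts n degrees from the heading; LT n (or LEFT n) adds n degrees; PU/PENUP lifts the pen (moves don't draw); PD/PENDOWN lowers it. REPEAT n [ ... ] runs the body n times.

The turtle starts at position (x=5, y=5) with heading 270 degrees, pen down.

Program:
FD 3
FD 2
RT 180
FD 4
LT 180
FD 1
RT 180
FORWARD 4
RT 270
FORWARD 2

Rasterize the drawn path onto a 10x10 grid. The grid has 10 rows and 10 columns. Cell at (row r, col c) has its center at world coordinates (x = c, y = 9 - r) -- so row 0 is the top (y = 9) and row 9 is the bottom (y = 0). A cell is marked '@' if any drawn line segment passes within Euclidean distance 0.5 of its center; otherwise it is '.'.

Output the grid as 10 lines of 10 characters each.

Answer: ..........
..........
...@@@....
.....@....
.....@....
.....@....
.....@....
.....@....
.....@....
.....@....

Derivation:
Segment 0: (5,5) -> (5,2)
Segment 1: (5,2) -> (5,0)
Segment 2: (5,0) -> (5,4)
Segment 3: (5,4) -> (5,3)
Segment 4: (5,3) -> (5,7)
Segment 5: (5,7) -> (3,7)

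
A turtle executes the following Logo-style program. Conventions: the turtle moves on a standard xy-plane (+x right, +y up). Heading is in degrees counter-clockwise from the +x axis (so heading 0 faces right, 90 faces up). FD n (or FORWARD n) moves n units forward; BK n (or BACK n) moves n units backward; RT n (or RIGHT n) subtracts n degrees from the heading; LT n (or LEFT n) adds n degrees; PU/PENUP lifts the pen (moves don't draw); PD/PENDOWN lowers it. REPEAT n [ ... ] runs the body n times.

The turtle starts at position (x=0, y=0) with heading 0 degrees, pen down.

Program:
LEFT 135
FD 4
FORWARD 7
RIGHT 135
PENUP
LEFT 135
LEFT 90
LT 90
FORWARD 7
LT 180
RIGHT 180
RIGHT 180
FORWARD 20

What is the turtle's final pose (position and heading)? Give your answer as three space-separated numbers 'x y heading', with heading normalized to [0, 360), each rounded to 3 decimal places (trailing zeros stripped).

Executing turtle program step by step:
Start: pos=(0,0), heading=0, pen down
LT 135: heading 0 -> 135
FD 4: (0,0) -> (-2.828,2.828) [heading=135, draw]
FD 7: (-2.828,2.828) -> (-7.778,7.778) [heading=135, draw]
RT 135: heading 135 -> 0
PU: pen up
LT 135: heading 0 -> 135
LT 90: heading 135 -> 225
LT 90: heading 225 -> 315
FD 7: (-7.778,7.778) -> (-2.828,2.828) [heading=315, move]
LT 180: heading 315 -> 135
RT 180: heading 135 -> 315
RT 180: heading 315 -> 135
FD 20: (-2.828,2.828) -> (-16.971,16.971) [heading=135, move]
Final: pos=(-16.971,16.971), heading=135, 2 segment(s) drawn

Answer: -16.971 16.971 135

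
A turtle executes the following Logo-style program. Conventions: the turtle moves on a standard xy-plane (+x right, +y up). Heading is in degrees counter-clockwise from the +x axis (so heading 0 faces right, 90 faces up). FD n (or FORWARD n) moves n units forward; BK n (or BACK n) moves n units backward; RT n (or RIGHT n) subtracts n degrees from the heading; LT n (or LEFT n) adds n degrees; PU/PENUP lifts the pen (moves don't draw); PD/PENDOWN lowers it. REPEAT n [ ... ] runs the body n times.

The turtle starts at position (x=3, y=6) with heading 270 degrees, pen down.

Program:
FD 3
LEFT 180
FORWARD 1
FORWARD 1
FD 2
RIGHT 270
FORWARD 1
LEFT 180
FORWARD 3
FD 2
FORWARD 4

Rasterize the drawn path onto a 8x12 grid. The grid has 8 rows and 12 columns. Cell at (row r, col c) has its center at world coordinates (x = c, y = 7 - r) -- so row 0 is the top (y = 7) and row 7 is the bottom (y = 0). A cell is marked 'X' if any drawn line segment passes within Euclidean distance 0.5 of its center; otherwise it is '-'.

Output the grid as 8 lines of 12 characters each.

Segment 0: (3,6) -> (3,3)
Segment 1: (3,3) -> (3,4)
Segment 2: (3,4) -> (3,5)
Segment 3: (3,5) -> (3,7)
Segment 4: (3,7) -> (2,7)
Segment 5: (2,7) -> (5,7)
Segment 6: (5,7) -> (7,7)
Segment 7: (7,7) -> (11,7)

Answer: --XXXXXXXXXX
---X--------
---X--------
---X--------
---X--------
------------
------------
------------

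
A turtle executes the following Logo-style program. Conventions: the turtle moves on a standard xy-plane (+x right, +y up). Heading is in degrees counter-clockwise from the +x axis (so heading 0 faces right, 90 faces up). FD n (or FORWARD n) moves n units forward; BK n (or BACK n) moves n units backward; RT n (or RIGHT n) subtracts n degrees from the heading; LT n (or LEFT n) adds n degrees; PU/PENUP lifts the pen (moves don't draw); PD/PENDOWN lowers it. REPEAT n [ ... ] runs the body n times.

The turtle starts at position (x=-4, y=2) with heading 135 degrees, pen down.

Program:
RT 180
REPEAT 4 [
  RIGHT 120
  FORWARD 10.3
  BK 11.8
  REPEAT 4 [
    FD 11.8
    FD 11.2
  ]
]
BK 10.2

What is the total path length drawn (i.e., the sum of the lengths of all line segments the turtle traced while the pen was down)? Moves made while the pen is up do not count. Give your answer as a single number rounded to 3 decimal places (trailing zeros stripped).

Answer: 466.6

Derivation:
Executing turtle program step by step:
Start: pos=(-4,2), heading=135, pen down
RT 180: heading 135 -> 315
REPEAT 4 [
  -- iteration 1/4 --
  RT 120: heading 315 -> 195
  FD 10.3: (-4,2) -> (-13.949,-0.666) [heading=195, draw]
  BK 11.8: (-13.949,-0.666) -> (-2.551,2.388) [heading=195, draw]
  REPEAT 4 [
    -- iteration 1/4 --
    FD 11.8: (-2.551,2.388) -> (-13.949,-0.666) [heading=195, draw]
    FD 11.2: (-13.949,-0.666) -> (-24.767,-3.565) [heading=195, draw]
    -- iteration 2/4 --
    FD 11.8: (-24.767,-3.565) -> (-36.165,-6.619) [heading=195, draw]
    FD 11.2: (-36.165,-6.619) -> (-46.984,-9.517) [heading=195, draw]
    -- iteration 3/4 --
    FD 11.8: (-46.984,-9.517) -> (-58.382,-12.572) [heading=195, draw]
    FD 11.2: (-58.382,-12.572) -> (-69.2,-15.47) [heading=195, draw]
    -- iteration 4/4 --
    FD 11.8: (-69.2,-15.47) -> (-80.598,-18.524) [heading=195, draw]
    FD 11.2: (-80.598,-18.524) -> (-91.416,-21.423) [heading=195, draw]
  ]
  -- iteration 2/4 --
  RT 120: heading 195 -> 75
  FD 10.3: (-91.416,-21.423) -> (-88.75,-11.474) [heading=75, draw]
  BK 11.8: (-88.75,-11.474) -> (-91.805,-22.872) [heading=75, draw]
  REPEAT 4 [
    -- iteration 1/4 --
    FD 11.8: (-91.805,-22.872) -> (-88.75,-11.474) [heading=75, draw]
    FD 11.2: (-88.75,-11.474) -> (-85.852,-0.656) [heading=75, draw]
    -- iteration 2/4 --
    FD 11.8: (-85.852,-0.656) -> (-82.798,10.742) [heading=75, draw]
    FD 11.2: (-82.798,10.742) -> (-79.899,21.561) [heading=75, draw]
    -- iteration 3/4 --
    FD 11.8: (-79.899,21.561) -> (-76.845,32.959) [heading=75, draw]
    FD 11.2: (-76.845,32.959) -> (-73.946,43.777) [heading=75, draw]
    -- iteration 4/4 --
    FD 11.8: (-73.946,43.777) -> (-70.892,55.175) [heading=75, draw]
    FD 11.2: (-70.892,55.175) -> (-67.993,65.993) [heading=75, draw]
  ]
  -- iteration 3/4 --
  RT 120: heading 75 -> 315
  FD 10.3: (-67.993,65.993) -> (-60.71,58.71) [heading=315, draw]
  BK 11.8: (-60.71,58.71) -> (-69.054,67.054) [heading=315, draw]
  REPEAT 4 [
    -- iteration 1/4 --
    FD 11.8: (-69.054,67.054) -> (-60.71,58.71) [heading=315, draw]
    FD 11.2: (-60.71,58.71) -> (-52.79,50.79) [heading=315, draw]
    -- iteration 2/4 --
    FD 11.8: (-52.79,50.79) -> (-44.447,42.447) [heading=315, draw]
    FD 11.2: (-44.447,42.447) -> (-36.527,34.527) [heading=315, draw]
    -- iteration 3/4 --
    FD 11.8: (-36.527,34.527) -> (-28.183,26.183) [heading=315, draw]
    FD 11.2: (-28.183,26.183) -> (-20.263,18.263) [heading=315, draw]
    -- iteration 4/4 --
    FD 11.8: (-20.263,18.263) -> (-11.92,9.92) [heading=315, draw]
    FD 11.2: (-11.92,9.92) -> (-4,2) [heading=315, draw]
  ]
  -- iteration 4/4 --
  RT 120: heading 315 -> 195
  FD 10.3: (-4,2) -> (-13.949,-0.666) [heading=195, draw]
  BK 11.8: (-13.949,-0.666) -> (-2.551,2.388) [heading=195, draw]
  REPEAT 4 [
    -- iteration 1/4 --
    FD 11.8: (-2.551,2.388) -> (-13.949,-0.666) [heading=195, draw]
    FD 11.2: (-13.949,-0.666) -> (-24.767,-3.565) [heading=195, draw]
    -- iteration 2/4 --
    FD 11.8: (-24.767,-3.565) -> (-36.165,-6.619) [heading=195, draw]
    FD 11.2: (-36.165,-6.619) -> (-46.984,-9.517) [heading=195, draw]
    -- iteration 3/4 --
    FD 11.8: (-46.984,-9.517) -> (-58.382,-12.572) [heading=195, draw]
    FD 11.2: (-58.382,-12.572) -> (-69.2,-15.47) [heading=195, draw]
    -- iteration 4/4 --
    FD 11.8: (-69.2,-15.47) -> (-80.598,-18.524) [heading=195, draw]
    FD 11.2: (-80.598,-18.524) -> (-91.416,-21.423) [heading=195, draw]
  ]
]
BK 10.2: (-91.416,-21.423) -> (-81.564,-18.783) [heading=195, draw]
Final: pos=(-81.564,-18.783), heading=195, 41 segment(s) drawn

Segment lengths:
  seg 1: (-4,2) -> (-13.949,-0.666), length = 10.3
  seg 2: (-13.949,-0.666) -> (-2.551,2.388), length = 11.8
  seg 3: (-2.551,2.388) -> (-13.949,-0.666), length = 11.8
  seg 4: (-13.949,-0.666) -> (-24.767,-3.565), length = 11.2
  seg 5: (-24.767,-3.565) -> (-36.165,-6.619), length = 11.8
  seg 6: (-36.165,-6.619) -> (-46.984,-9.517), length = 11.2
  seg 7: (-46.984,-9.517) -> (-58.382,-12.572), length = 11.8
  seg 8: (-58.382,-12.572) -> (-69.2,-15.47), length = 11.2
  seg 9: (-69.2,-15.47) -> (-80.598,-18.524), length = 11.8
  seg 10: (-80.598,-18.524) -> (-91.416,-21.423), length = 11.2
  seg 11: (-91.416,-21.423) -> (-88.75,-11.474), length = 10.3
  seg 12: (-88.75,-11.474) -> (-91.805,-22.872), length = 11.8
  seg 13: (-91.805,-22.872) -> (-88.75,-11.474), length = 11.8
  seg 14: (-88.75,-11.474) -> (-85.852,-0.656), length = 11.2
  seg 15: (-85.852,-0.656) -> (-82.798,10.742), length = 11.8
  seg 16: (-82.798,10.742) -> (-79.899,21.561), length = 11.2
  seg 17: (-79.899,21.561) -> (-76.845,32.959), length = 11.8
  seg 18: (-76.845,32.959) -> (-73.946,43.777), length = 11.2
  seg 19: (-73.946,43.777) -> (-70.892,55.175), length = 11.8
  seg 20: (-70.892,55.175) -> (-67.993,65.993), length = 11.2
  seg 21: (-67.993,65.993) -> (-60.71,58.71), length = 10.3
  seg 22: (-60.71,58.71) -> (-69.054,67.054), length = 11.8
  seg 23: (-69.054,67.054) -> (-60.71,58.71), length = 11.8
  seg 24: (-60.71,58.71) -> (-52.79,50.79), length = 11.2
  seg 25: (-52.79,50.79) -> (-44.447,42.447), length = 11.8
  seg 26: (-44.447,42.447) -> (-36.527,34.527), length = 11.2
  seg 27: (-36.527,34.527) -> (-28.183,26.183), length = 11.8
  seg 28: (-28.183,26.183) -> (-20.263,18.263), length = 11.2
  seg 29: (-20.263,18.263) -> (-11.92,9.92), length = 11.8
  seg 30: (-11.92,9.92) -> (-4,2), length = 11.2
  seg 31: (-4,2) -> (-13.949,-0.666), length = 10.3
  seg 32: (-13.949,-0.666) -> (-2.551,2.388), length = 11.8
  seg 33: (-2.551,2.388) -> (-13.949,-0.666), length = 11.8
  seg 34: (-13.949,-0.666) -> (-24.767,-3.565), length = 11.2
  seg 35: (-24.767,-3.565) -> (-36.165,-6.619), length = 11.8
  seg 36: (-36.165,-6.619) -> (-46.984,-9.517), length = 11.2
  seg 37: (-46.984,-9.517) -> (-58.382,-12.572), length = 11.8
  seg 38: (-58.382,-12.572) -> (-69.2,-15.47), length = 11.2
  seg 39: (-69.2,-15.47) -> (-80.598,-18.524), length = 11.8
  seg 40: (-80.598,-18.524) -> (-91.416,-21.423), length = 11.2
  seg 41: (-91.416,-21.423) -> (-81.564,-18.783), length = 10.2
Total = 466.6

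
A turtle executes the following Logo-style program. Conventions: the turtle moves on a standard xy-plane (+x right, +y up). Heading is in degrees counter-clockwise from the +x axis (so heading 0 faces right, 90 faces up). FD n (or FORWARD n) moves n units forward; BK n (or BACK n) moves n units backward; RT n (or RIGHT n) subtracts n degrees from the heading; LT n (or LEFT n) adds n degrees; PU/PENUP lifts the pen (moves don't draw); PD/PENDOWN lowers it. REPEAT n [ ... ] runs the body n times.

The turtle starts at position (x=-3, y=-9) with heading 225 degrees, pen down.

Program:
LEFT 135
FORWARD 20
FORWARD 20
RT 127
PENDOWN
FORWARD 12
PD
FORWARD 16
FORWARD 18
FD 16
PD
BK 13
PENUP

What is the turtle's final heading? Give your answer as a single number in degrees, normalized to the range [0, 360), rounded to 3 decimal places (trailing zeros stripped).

Answer: 233

Derivation:
Executing turtle program step by step:
Start: pos=(-3,-9), heading=225, pen down
LT 135: heading 225 -> 0
FD 20: (-3,-9) -> (17,-9) [heading=0, draw]
FD 20: (17,-9) -> (37,-9) [heading=0, draw]
RT 127: heading 0 -> 233
PD: pen down
FD 12: (37,-9) -> (29.778,-18.584) [heading=233, draw]
PD: pen down
FD 16: (29.778,-18.584) -> (20.149,-31.362) [heading=233, draw]
FD 18: (20.149,-31.362) -> (9.317,-45.737) [heading=233, draw]
FD 16: (9.317,-45.737) -> (-0.313,-58.515) [heading=233, draw]
PD: pen down
BK 13: (-0.313,-58.515) -> (7.511,-48.133) [heading=233, draw]
PU: pen up
Final: pos=(7.511,-48.133), heading=233, 7 segment(s) drawn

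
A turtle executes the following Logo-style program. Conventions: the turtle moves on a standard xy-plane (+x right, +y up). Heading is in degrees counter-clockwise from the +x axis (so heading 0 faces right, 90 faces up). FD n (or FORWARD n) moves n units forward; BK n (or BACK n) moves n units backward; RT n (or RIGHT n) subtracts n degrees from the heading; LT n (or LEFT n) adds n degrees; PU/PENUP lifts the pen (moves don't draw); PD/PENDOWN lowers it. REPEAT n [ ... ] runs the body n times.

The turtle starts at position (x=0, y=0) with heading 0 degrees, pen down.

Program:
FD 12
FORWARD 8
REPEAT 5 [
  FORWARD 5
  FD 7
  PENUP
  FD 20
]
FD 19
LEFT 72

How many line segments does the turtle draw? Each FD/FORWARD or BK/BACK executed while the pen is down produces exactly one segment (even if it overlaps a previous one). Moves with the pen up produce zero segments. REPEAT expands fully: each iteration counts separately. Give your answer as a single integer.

Answer: 4

Derivation:
Executing turtle program step by step:
Start: pos=(0,0), heading=0, pen down
FD 12: (0,0) -> (12,0) [heading=0, draw]
FD 8: (12,0) -> (20,0) [heading=0, draw]
REPEAT 5 [
  -- iteration 1/5 --
  FD 5: (20,0) -> (25,0) [heading=0, draw]
  FD 7: (25,0) -> (32,0) [heading=0, draw]
  PU: pen up
  FD 20: (32,0) -> (52,0) [heading=0, move]
  -- iteration 2/5 --
  FD 5: (52,0) -> (57,0) [heading=0, move]
  FD 7: (57,0) -> (64,0) [heading=0, move]
  PU: pen up
  FD 20: (64,0) -> (84,0) [heading=0, move]
  -- iteration 3/5 --
  FD 5: (84,0) -> (89,0) [heading=0, move]
  FD 7: (89,0) -> (96,0) [heading=0, move]
  PU: pen up
  FD 20: (96,0) -> (116,0) [heading=0, move]
  -- iteration 4/5 --
  FD 5: (116,0) -> (121,0) [heading=0, move]
  FD 7: (121,0) -> (128,0) [heading=0, move]
  PU: pen up
  FD 20: (128,0) -> (148,0) [heading=0, move]
  -- iteration 5/5 --
  FD 5: (148,0) -> (153,0) [heading=0, move]
  FD 7: (153,0) -> (160,0) [heading=0, move]
  PU: pen up
  FD 20: (160,0) -> (180,0) [heading=0, move]
]
FD 19: (180,0) -> (199,0) [heading=0, move]
LT 72: heading 0 -> 72
Final: pos=(199,0), heading=72, 4 segment(s) drawn
Segments drawn: 4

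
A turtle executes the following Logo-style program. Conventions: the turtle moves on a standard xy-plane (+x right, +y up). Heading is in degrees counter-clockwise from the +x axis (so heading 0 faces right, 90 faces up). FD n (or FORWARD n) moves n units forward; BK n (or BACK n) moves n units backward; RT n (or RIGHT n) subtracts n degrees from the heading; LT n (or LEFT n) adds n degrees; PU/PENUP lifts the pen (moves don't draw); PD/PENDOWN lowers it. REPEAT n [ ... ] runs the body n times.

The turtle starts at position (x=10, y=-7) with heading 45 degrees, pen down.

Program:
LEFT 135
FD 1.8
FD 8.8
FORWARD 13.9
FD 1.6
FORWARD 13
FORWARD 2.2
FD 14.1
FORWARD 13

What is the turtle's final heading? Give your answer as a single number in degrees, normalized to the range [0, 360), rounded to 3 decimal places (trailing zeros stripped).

Answer: 180

Derivation:
Executing turtle program step by step:
Start: pos=(10,-7), heading=45, pen down
LT 135: heading 45 -> 180
FD 1.8: (10,-7) -> (8.2,-7) [heading=180, draw]
FD 8.8: (8.2,-7) -> (-0.6,-7) [heading=180, draw]
FD 13.9: (-0.6,-7) -> (-14.5,-7) [heading=180, draw]
FD 1.6: (-14.5,-7) -> (-16.1,-7) [heading=180, draw]
FD 13: (-16.1,-7) -> (-29.1,-7) [heading=180, draw]
FD 2.2: (-29.1,-7) -> (-31.3,-7) [heading=180, draw]
FD 14.1: (-31.3,-7) -> (-45.4,-7) [heading=180, draw]
FD 13: (-45.4,-7) -> (-58.4,-7) [heading=180, draw]
Final: pos=(-58.4,-7), heading=180, 8 segment(s) drawn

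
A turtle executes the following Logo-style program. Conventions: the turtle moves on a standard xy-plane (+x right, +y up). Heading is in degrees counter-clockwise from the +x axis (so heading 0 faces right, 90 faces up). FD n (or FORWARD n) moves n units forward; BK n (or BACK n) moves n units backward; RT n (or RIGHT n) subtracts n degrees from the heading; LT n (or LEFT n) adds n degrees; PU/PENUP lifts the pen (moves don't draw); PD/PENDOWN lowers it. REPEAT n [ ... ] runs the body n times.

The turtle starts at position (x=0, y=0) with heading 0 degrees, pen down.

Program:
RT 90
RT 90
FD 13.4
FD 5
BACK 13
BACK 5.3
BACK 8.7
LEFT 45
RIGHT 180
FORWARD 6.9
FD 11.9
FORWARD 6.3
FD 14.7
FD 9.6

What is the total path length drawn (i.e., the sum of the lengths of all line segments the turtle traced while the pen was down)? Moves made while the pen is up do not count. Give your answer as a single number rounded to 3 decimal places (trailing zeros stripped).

Executing turtle program step by step:
Start: pos=(0,0), heading=0, pen down
RT 90: heading 0 -> 270
RT 90: heading 270 -> 180
FD 13.4: (0,0) -> (-13.4,0) [heading=180, draw]
FD 5: (-13.4,0) -> (-18.4,0) [heading=180, draw]
BK 13: (-18.4,0) -> (-5.4,0) [heading=180, draw]
BK 5.3: (-5.4,0) -> (-0.1,0) [heading=180, draw]
BK 8.7: (-0.1,0) -> (8.6,0) [heading=180, draw]
LT 45: heading 180 -> 225
RT 180: heading 225 -> 45
FD 6.9: (8.6,0) -> (13.479,4.879) [heading=45, draw]
FD 11.9: (13.479,4.879) -> (21.894,13.294) [heading=45, draw]
FD 6.3: (21.894,13.294) -> (26.348,17.748) [heading=45, draw]
FD 14.7: (26.348,17.748) -> (36.743,28.143) [heading=45, draw]
FD 9.6: (36.743,28.143) -> (43.531,34.931) [heading=45, draw]
Final: pos=(43.531,34.931), heading=45, 10 segment(s) drawn

Segment lengths:
  seg 1: (0,0) -> (-13.4,0), length = 13.4
  seg 2: (-13.4,0) -> (-18.4,0), length = 5
  seg 3: (-18.4,0) -> (-5.4,0), length = 13
  seg 4: (-5.4,0) -> (-0.1,0), length = 5.3
  seg 5: (-0.1,0) -> (8.6,0), length = 8.7
  seg 6: (8.6,0) -> (13.479,4.879), length = 6.9
  seg 7: (13.479,4.879) -> (21.894,13.294), length = 11.9
  seg 8: (21.894,13.294) -> (26.348,17.748), length = 6.3
  seg 9: (26.348,17.748) -> (36.743,28.143), length = 14.7
  seg 10: (36.743,28.143) -> (43.531,34.931), length = 9.6
Total = 94.8

Answer: 94.8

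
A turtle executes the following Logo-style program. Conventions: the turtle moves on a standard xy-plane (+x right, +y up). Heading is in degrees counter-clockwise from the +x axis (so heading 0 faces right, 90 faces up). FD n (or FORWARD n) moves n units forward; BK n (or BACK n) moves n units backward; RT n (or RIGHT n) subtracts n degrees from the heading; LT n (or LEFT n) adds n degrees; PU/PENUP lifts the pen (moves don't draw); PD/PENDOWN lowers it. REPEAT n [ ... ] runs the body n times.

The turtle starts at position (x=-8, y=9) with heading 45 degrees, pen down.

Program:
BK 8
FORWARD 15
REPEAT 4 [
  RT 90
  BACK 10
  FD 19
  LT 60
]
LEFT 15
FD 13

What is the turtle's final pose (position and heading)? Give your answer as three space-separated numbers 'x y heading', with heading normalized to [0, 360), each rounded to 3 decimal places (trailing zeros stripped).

Executing turtle program step by step:
Start: pos=(-8,9), heading=45, pen down
BK 8: (-8,9) -> (-13.657,3.343) [heading=45, draw]
FD 15: (-13.657,3.343) -> (-3.05,13.95) [heading=45, draw]
REPEAT 4 [
  -- iteration 1/4 --
  RT 90: heading 45 -> 315
  BK 10: (-3.05,13.95) -> (-10.121,21.021) [heading=315, draw]
  FD 19: (-10.121,21.021) -> (3.314,7.586) [heading=315, draw]
  LT 60: heading 315 -> 15
  -- iteration 2/4 --
  RT 90: heading 15 -> 285
  BK 10: (3.314,7.586) -> (0.726,17.245) [heading=285, draw]
  FD 19: (0.726,17.245) -> (5.643,-1.108) [heading=285, draw]
  LT 60: heading 285 -> 345
  -- iteration 3/4 --
  RT 90: heading 345 -> 255
  BK 10: (5.643,-1.108) -> (8.231,8.552) [heading=255, draw]
  FD 19: (8.231,8.552) -> (3.314,-9.801) [heading=255, draw]
  LT 60: heading 255 -> 315
  -- iteration 4/4 --
  RT 90: heading 315 -> 225
  BK 10: (3.314,-9.801) -> (10.385,-2.73) [heading=225, draw]
  FD 19: (10.385,-2.73) -> (-3.05,-16.165) [heading=225, draw]
  LT 60: heading 225 -> 285
]
LT 15: heading 285 -> 300
FD 13: (-3.05,-16.165) -> (3.45,-27.423) [heading=300, draw]
Final: pos=(3.45,-27.423), heading=300, 11 segment(s) drawn

Answer: 3.45 -27.423 300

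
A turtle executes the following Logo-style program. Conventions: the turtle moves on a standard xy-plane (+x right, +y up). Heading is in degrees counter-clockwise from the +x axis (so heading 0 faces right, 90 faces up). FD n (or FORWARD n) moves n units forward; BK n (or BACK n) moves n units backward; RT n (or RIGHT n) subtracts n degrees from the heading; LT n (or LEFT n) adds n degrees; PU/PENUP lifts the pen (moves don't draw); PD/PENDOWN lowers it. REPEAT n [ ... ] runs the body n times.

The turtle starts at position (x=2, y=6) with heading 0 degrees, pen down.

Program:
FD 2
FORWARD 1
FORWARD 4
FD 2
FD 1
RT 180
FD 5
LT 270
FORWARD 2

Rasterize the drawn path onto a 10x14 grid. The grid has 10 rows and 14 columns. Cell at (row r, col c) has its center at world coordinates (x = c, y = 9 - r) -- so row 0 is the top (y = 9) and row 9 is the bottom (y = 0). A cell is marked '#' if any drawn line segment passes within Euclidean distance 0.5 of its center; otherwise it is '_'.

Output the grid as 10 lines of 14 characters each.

Segment 0: (2,6) -> (4,6)
Segment 1: (4,6) -> (5,6)
Segment 2: (5,6) -> (9,6)
Segment 3: (9,6) -> (11,6)
Segment 4: (11,6) -> (12,6)
Segment 5: (12,6) -> (7,6)
Segment 6: (7,6) -> (7,8)

Answer: ______________
_______#______
_______#______
__###########_
______________
______________
______________
______________
______________
______________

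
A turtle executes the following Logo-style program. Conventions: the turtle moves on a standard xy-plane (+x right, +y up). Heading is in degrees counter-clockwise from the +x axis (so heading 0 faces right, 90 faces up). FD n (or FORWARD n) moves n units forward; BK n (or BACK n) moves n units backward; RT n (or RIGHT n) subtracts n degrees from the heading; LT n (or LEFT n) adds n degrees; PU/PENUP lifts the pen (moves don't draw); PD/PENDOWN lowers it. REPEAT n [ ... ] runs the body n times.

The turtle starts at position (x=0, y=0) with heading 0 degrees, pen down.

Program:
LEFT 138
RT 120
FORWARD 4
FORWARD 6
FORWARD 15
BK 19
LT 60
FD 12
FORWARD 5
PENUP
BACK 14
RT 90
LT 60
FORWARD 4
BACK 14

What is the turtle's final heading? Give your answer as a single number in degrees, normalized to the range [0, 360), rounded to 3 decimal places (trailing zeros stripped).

Executing turtle program step by step:
Start: pos=(0,0), heading=0, pen down
LT 138: heading 0 -> 138
RT 120: heading 138 -> 18
FD 4: (0,0) -> (3.804,1.236) [heading=18, draw]
FD 6: (3.804,1.236) -> (9.511,3.09) [heading=18, draw]
FD 15: (9.511,3.09) -> (23.776,7.725) [heading=18, draw]
BK 19: (23.776,7.725) -> (5.706,1.854) [heading=18, draw]
LT 60: heading 18 -> 78
FD 12: (5.706,1.854) -> (8.201,13.592) [heading=78, draw]
FD 5: (8.201,13.592) -> (9.241,18.483) [heading=78, draw]
PU: pen up
BK 14: (9.241,18.483) -> (6.33,4.789) [heading=78, move]
RT 90: heading 78 -> 348
LT 60: heading 348 -> 48
FD 4: (6.33,4.789) -> (9.007,7.761) [heading=48, move]
BK 14: (9.007,7.761) -> (-0.361,-2.643) [heading=48, move]
Final: pos=(-0.361,-2.643), heading=48, 6 segment(s) drawn

Answer: 48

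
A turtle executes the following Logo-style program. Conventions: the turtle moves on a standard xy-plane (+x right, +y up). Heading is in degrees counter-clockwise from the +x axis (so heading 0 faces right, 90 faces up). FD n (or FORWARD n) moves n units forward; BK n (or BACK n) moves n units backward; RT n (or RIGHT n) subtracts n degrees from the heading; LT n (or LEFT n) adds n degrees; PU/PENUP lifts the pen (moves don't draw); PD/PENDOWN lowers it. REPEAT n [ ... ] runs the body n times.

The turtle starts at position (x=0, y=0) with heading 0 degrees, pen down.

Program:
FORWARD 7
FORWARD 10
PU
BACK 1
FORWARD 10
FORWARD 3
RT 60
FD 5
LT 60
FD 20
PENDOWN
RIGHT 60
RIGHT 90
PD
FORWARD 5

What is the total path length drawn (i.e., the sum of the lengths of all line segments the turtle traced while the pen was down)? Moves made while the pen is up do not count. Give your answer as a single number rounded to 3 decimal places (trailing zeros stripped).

Executing turtle program step by step:
Start: pos=(0,0), heading=0, pen down
FD 7: (0,0) -> (7,0) [heading=0, draw]
FD 10: (7,0) -> (17,0) [heading=0, draw]
PU: pen up
BK 1: (17,0) -> (16,0) [heading=0, move]
FD 10: (16,0) -> (26,0) [heading=0, move]
FD 3: (26,0) -> (29,0) [heading=0, move]
RT 60: heading 0 -> 300
FD 5: (29,0) -> (31.5,-4.33) [heading=300, move]
LT 60: heading 300 -> 0
FD 20: (31.5,-4.33) -> (51.5,-4.33) [heading=0, move]
PD: pen down
RT 60: heading 0 -> 300
RT 90: heading 300 -> 210
PD: pen down
FD 5: (51.5,-4.33) -> (47.17,-6.83) [heading=210, draw]
Final: pos=(47.17,-6.83), heading=210, 3 segment(s) drawn

Segment lengths:
  seg 1: (0,0) -> (7,0), length = 7
  seg 2: (7,0) -> (17,0), length = 10
  seg 3: (51.5,-4.33) -> (47.17,-6.83), length = 5
Total = 22

Answer: 22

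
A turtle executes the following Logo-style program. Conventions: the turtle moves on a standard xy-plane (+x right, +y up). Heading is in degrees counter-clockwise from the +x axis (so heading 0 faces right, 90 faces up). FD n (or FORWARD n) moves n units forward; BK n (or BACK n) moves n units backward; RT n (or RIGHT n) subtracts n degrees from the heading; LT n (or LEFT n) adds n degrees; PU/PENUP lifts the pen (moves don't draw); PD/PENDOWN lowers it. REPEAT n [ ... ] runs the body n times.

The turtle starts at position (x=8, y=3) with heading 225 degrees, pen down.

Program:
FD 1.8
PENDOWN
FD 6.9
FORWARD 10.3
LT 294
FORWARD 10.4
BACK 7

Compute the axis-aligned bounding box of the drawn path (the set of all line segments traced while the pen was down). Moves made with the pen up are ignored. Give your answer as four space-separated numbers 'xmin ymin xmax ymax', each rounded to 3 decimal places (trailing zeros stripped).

Executing turtle program step by step:
Start: pos=(8,3), heading=225, pen down
FD 1.8: (8,3) -> (6.727,1.727) [heading=225, draw]
PD: pen down
FD 6.9: (6.727,1.727) -> (1.848,-3.152) [heading=225, draw]
FD 10.3: (1.848,-3.152) -> (-5.435,-10.435) [heading=225, draw]
LT 294: heading 225 -> 159
FD 10.4: (-5.435,-10.435) -> (-15.144,-6.708) [heading=159, draw]
BK 7: (-15.144,-6.708) -> (-8.609,-9.217) [heading=159, draw]
Final: pos=(-8.609,-9.217), heading=159, 5 segment(s) drawn

Segment endpoints: x in {-15.144, -8.609, -5.435, 1.848, 6.727, 8}, y in {-10.435, -9.217, -6.708, -3.152, 1.727, 3}
xmin=-15.144, ymin=-10.435, xmax=8, ymax=3

Answer: -15.144 -10.435 8 3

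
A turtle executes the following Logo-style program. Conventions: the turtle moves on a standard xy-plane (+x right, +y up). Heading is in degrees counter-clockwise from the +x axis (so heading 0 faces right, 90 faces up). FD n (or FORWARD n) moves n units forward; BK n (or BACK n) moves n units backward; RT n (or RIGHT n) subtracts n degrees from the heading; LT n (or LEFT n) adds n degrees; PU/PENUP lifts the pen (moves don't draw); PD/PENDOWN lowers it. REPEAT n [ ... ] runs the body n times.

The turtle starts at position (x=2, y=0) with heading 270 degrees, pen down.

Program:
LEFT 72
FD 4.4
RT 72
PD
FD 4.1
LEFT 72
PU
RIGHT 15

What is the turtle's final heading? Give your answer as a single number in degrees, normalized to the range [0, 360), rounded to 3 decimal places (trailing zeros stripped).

Executing turtle program step by step:
Start: pos=(2,0), heading=270, pen down
LT 72: heading 270 -> 342
FD 4.4: (2,0) -> (6.185,-1.36) [heading=342, draw]
RT 72: heading 342 -> 270
PD: pen down
FD 4.1: (6.185,-1.36) -> (6.185,-5.46) [heading=270, draw]
LT 72: heading 270 -> 342
PU: pen up
RT 15: heading 342 -> 327
Final: pos=(6.185,-5.46), heading=327, 2 segment(s) drawn

Answer: 327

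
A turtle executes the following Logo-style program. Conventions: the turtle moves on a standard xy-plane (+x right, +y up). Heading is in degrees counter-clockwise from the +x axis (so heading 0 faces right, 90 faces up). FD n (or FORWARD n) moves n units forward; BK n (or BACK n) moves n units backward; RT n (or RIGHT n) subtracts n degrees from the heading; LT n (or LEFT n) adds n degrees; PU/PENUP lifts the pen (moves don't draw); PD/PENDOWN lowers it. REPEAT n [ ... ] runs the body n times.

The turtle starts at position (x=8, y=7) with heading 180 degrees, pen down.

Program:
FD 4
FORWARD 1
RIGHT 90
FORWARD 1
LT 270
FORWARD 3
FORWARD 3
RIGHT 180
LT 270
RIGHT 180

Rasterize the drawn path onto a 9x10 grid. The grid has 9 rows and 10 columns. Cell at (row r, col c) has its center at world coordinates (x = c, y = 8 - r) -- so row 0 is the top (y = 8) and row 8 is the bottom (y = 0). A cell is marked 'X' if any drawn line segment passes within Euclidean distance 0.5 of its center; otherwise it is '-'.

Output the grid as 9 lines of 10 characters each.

Answer: ---XXXXXXX
---XXXXXX-
----------
----------
----------
----------
----------
----------
----------

Derivation:
Segment 0: (8,7) -> (4,7)
Segment 1: (4,7) -> (3,7)
Segment 2: (3,7) -> (3,8)
Segment 3: (3,8) -> (6,8)
Segment 4: (6,8) -> (9,8)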